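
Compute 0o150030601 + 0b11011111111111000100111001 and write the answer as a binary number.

0o150030601 = 0b1101000000011000110000001 in binary.
Add column by column in base 2, right to left:
  1+1 = 0 carry 1
  0+0+1 = 1
  0+0 = 0
  0+1 = 1
  0+1 = 1
  0+1 = 1
  0+0 = 0
  1+0 = 1
  1+1 = 0 carry 1
  0+0+1 = 1
  0+0 = 0
  0+0 = 0
  1+1 = 0 carry 1
  1+1+1 = 1 carry 1
  0+1+1 = 0 carry 1
  0+1+1 = 0 carry 1
  0+1+1 = 0 carry 1
  0+1+1 = 0 carry 1
  0+1+1 = 0 carry 1
  0+1+1 = 0 carry 1
  0+1+1 = 0 carry 1
  1+1+1 = 1 carry 1
  0+1+1 = 0 carry 1
  1+0+1 = 0 carry 1
  1+1+1 = 1 carry 1
  0+1+1 = 0 carry 1
  final carry 1

0b101001000000010001010111010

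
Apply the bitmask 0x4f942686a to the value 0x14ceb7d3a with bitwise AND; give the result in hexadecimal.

0x04842682a

AND each hex digit independently (no carries):
  1&4=0, 4&f=4, c&9=8, e&4=4, b&2=2, 7&6=6, d&8=8, 3&6=2, a&a=a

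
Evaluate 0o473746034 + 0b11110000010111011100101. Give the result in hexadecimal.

0x567FB01

0o473746034 = 0x4EFCC1C in hexadecimal.
0b11110000010111011100101 = 0x782EE5 in hexadecimal.
Add column by column in base 16, right to left:
  C+5 = 1 carry 1
  1+E+1 = 0 carry 1
  C+E+1 = B carry 1
  C+2+1 = F
  F+8 = 7 carry 1
  E+7+1 = 6 carry 1
  4+0+1 = 5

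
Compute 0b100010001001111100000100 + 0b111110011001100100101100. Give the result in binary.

Add column by column in base 2, right to left:
  0+0 = 0
  0+0 = 0
  1+1 = 0 carry 1
  0+1+1 = 0 carry 1
  0+0+1 = 1
  0+1 = 1
  0+0 = 0
  0+0 = 0
  1+1 = 0 carry 1
  1+0+1 = 0 carry 1
  1+0+1 = 0 carry 1
  1+1+1 = 1 carry 1
  1+1+1 = 1 carry 1
  0+0+1 = 1
  0+0 = 0
  1+1 = 0 carry 1
  0+1+1 = 0 carry 1
  0+0+1 = 1
  0+0 = 0
  1+1 = 0 carry 1
  0+1+1 = 0 carry 1
  0+1+1 = 0 carry 1
  0+1+1 = 0 carry 1
  1+1+1 = 1 carry 1
  final carry 1

0b1100000100011100000110000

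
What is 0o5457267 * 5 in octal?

0o33754623

Multiply each base-8 digit by 5, carrying:
  7×5 = 35 → write 3 carry 4
  6×5+4 = 34 → write 2 carry 4
  2×5+4 = 14 → write 6 carry 1
  7×5+1 = 36 → write 4 carry 4
  5×5+4 = 29 → write 5 carry 3
  4×5+3 = 23 → write 7 carry 2
  5×5+2 = 27 → write 3 carry 3
  remaining carry: 3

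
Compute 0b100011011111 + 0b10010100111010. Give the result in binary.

0b10111000011001

Add column by column in base 2, right to left:
  1+0 = 1
  1+1 = 0 carry 1
  1+0+1 = 0 carry 1
  1+1+1 = 1 carry 1
  1+1+1 = 1 carry 1
  0+1+1 = 0 carry 1
  1+0+1 = 0 carry 1
  1+0+1 = 0 carry 1
  0+1+1 = 0 carry 1
  0+0+1 = 1
  0+1 = 1
  1+0 = 1
  0+0 = 0
  0+1 = 1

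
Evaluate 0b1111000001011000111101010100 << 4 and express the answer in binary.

0b11110000010110001111010101000000

Left shift by 4: append 4 zero bits.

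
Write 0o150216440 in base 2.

0b1101000010001110100100000

Each octal digit is 3 bits: 1=001 5=101 0=000 2=010 1=001 6=110 4=100 4=100 0=000.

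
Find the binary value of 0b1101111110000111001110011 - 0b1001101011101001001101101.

Subtract column by column in base 2:
  1-1 → 0
  1-0 → 1
  0-1 → 1 (borrow)
  0-1-1 → 0 (borrow)
  1-0-1 → 0
  1-1 → 0
  1-1 → 0
  0-0 → 0
  0-0 → 0
  1-1 → 0
  1-0 → 1
  1-0 → 1
  0-1 → 1 (borrow)
  0-0-1 → 1 (borrow)
  0-1-1 → 0 (borrow)
  0-1-1 → 0 (borrow)
  1-1-1 → 1 (borrow)
  1-0-1 → 0
  1-1 → 0
  1-0 → 1
  1-1 → 0
  1-1 → 0
  0-0 → 0
  1-0 → 1
  1-1 → 0

0b100010010011110000000110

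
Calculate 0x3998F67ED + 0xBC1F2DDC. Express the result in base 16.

0x455AE95C9

Add column by column in base 16, right to left:
  D+C = 9 carry 1
  E+D+1 = C carry 1
  7+D+1 = 5 carry 1
  6+2+1 = 9
  F+F = E carry 1
  8+1+1 = A
  9+C = 5 carry 1
  9+B+1 = 5 carry 1
  3+0+1 = 4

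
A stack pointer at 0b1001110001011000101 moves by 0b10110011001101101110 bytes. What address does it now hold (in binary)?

Add column by column in base 2, right to left:
  1+0 = 1
  0+1 = 1
  1+1 = 0 carry 1
  0+1+1 = 0 carry 1
  0+0+1 = 1
  0+1 = 1
  1+1 = 0 carry 1
  1+0+1 = 0 carry 1
  0+1+1 = 0 carry 1
  1+1+1 = 1 carry 1
  0+0+1 = 1
  0+0 = 0
  0+1 = 1
  1+1 = 0 carry 1
  1+0+1 = 0 carry 1
  1+0+1 = 0 carry 1
  0+1+1 = 0 carry 1
  0+1+1 = 0 carry 1
  1+0+1 = 0 carry 1
  0+1+1 = 0 carry 1
  final carry 1

0b100000001011000110011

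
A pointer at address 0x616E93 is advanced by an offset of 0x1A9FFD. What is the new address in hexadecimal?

0x7C0E90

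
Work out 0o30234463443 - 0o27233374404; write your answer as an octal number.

0o1001067037

Subtract column by column in base 8:
  3-4 → 7 (borrow)
  4-0-1 → 3
  4-4 → 0
  3-4 → 7 (borrow)
  6-7-1 → 6 (borrow)
  4-3-1 → 0
  4-3 → 1
  3-3 → 0
  2-2 → 0
  0-7 → 1 (borrow)
  3-2-1 → 0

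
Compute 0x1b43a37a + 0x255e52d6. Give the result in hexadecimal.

0x40a1f650

Add column by column in base 16, right to left:
  a+6 = 0 carry 1
  7+d+1 = 5 carry 1
  3+2+1 = 6
  a+5 = f
  3+e = 1 carry 1
  4+5+1 = a
  b+5 = 0 carry 1
  1+2+1 = 4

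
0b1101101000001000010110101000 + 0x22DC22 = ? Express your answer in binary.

0x22DC22 = 0b1000101101110000100010 in binary.
Add column by column in base 2, right to left:
  0+0 = 0
  0+1 = 1
  0+0 = 0
  1+0 = 1
  0+0 = 0
  1+1 = 0 carry 1
  0+0+1 = 1
  1+0 = 1
  1+0 = 1
  0+0 = 0
  1+1 = 0 carry 1
  0+1+1 = 0 carry 1
  0+1+1 = 0 carry 1
  0+0+1 = 1
  0+1 = 1
  1+1 = 0 carry 1
  0+0+1 = 1
  0+1 = 1
  0+0 = 0
  0+0 = 0
  0+0 = 0
  1+1 = 0 carry 1
  0+0+1 = 1
  1+0 = 1
  1+0 = 1
  0+0 = 0
  1+0 = 1
  1+0 = 1

0b1101110000110110000111001010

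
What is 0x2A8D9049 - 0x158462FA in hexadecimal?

Subtract column by column in base 16:
  9-A → F (borrow)
  4-F-1 → 4 (borrow)
  0-2-1 → D (borrow)
  9-6-1 → 2
  D-4 → 9
  8-8 → 0
  A-5 → 5
  2-1 → 1

0x15092D4F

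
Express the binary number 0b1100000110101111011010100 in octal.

Group the bits in threes: 001 100 000 110 101 111 011 010 100 → 140657324.

0o140657324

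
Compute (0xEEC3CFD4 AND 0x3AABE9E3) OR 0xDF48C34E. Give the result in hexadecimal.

0xFFCBCBCE

0xEEC3CFD4 AND 0x3AABE9E3 = 0x2A83C9C0.
Then OR with 0xDF48C34E.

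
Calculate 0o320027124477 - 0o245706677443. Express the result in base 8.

Subtract column by column in base 8:
  7-3 → 4
  7-4 → 3
  4-4 → 0
  4-7 → 5 (borrow)
  2-7-1 → 2 (borrow)
  1-6-1 → 2 (borrow)
  7-6-1 → 0
  2-0 → 2
  0-7 → 1 (borrow)
  0-5-1 → 2 (borrow)
  2-4-1 → 5 (borrow)
  3-2-1 → 0

0o52120225034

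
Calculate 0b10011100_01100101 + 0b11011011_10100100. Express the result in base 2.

0b10111100000001001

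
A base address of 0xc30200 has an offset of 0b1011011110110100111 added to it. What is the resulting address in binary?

0b110010001011111110100111

0xc30200 = 0b110000110000001000000000 in binary.
Add column by column in base 2, right to left:
  0+1 = 1
  0+1 = 1
  0+1 = 1
  0+0 = 0
  0+0 = 0
  0+1 = 1
  0+0 = 0
  0+1 = 1
  0+1 = 1
  1+0 = 1
  0+1 = 1
  0+1 = 1
  0+1 = 1
  0+1 = 1
  0+0 = 0
  0+1 = 1
  1+1 = 0 carry 1
  1+0+1 = 0 carry 1
  0+1+1 = 0 carry 1
  0+0+1 = 1
  0+0 = 0
  0+0 = 0
  1+0 = 1
  1+0 = 1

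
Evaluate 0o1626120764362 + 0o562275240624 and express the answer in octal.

0o2410416225206

Add column by column in base 8, right to left:
  2+4 = 6
  6+2 = 0 carry 1
  3+6+1 = 2 carry 1
  4+0+1 = 5
  6+4 = 2 carry 1
  7+2+1 = 2 carry 1
  0+5+1 = 6
  2+7 = 1 carry 1
  1+2+1 = 4
  6+2 = 0 carry 1
  2+6+1 = 1 carry 1
  6+5+1 = 4 carry 1
  1+0+1 = 2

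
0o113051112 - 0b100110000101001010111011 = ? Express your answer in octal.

0b100110000101001010111011 = 0o46051273 in octal.
Subtract column by column in base 8:
  2-3 → 7 (borrow)
  1-7-1 → 1 (borrow)
  1-2-1 → 6 (borrow)
  1-1-1 → 7 (borrow)
  5-5-1 → 7 (borrow)
  0-0-1 → 7 (borrow)
  3-6-1 → 4 (borrow)
  1-4-1 → 4 (borrow)
  1-0-1 → 0

0o44777617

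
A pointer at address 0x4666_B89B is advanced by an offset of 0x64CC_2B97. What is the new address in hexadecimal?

Add column by column in base 16, right to left:
  B+7 = 2 carry 1
  9+9+1 = 3 carry 1
  8+B+1 = 4 carry 1
  B+2+1 = E
  6+C = 2 carry 1
  6+C+1 = 3 carry 1
  6+4+1 = B
  4+6 = A

0xAB32E432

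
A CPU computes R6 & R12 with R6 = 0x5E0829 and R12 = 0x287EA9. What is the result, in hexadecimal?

AND each hex digit independently (no carries):
  5&2=0, E&8=8, 0&7=0, 8&E=8, 2&A=2, 9&9=9

0x080829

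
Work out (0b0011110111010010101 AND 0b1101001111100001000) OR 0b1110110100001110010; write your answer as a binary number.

0b1111110111001110010

0b0011110111010010101 AND 0b1101001111100001000 = 0b0001000111000000000.
Then OR with 0b1110110100001110010.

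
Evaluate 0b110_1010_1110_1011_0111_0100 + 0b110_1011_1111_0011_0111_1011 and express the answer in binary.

0b110101101101111011101111

Add column by column in base 2, right to left:
  0+1 = 1
  0+1 = 1
  1+0 = 1
  0+1 = 1
  1+1 = 0 carry 1
  1+1+1 = 1 carry 1
  1+1+1 = 1 carry 1
  0+0+1 = 1
  1+1 = 0 carry 1
  1+1+1 = 1 carry 1
  0+0+1 = 1
  1+0 = 1
  0+1 = 1
  1+1 = 0 carry 1
  1+1+1 = 1 carry 1
  1+1+1 = 1 carry 1
  0+1+1 = 0 carry 1
  1+1+1 = 1 carry 1
  0+0+1 = 1
  1+1 = 0 carry 1
  0+0+1 = 1
  1+1 = 0 carry 1
  1+1+1 = 1 carry 1
  final carry 1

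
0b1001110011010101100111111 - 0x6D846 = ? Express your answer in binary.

0b1001100101101001011111001

0x6D846 = 0b1101101100001000110 in binary.
Subtract column by column in base 2:
  1-0 → 1
  1-1 → 0
  1-1 → 0
  1-0 → 1
  1-0 → 1
  1-0 → 1
  0-1 → 1 (borrow)
  0-0-1 → 1 (borrow)
  1-0-1 → 0
  1-0 → 1
  0-0 → 0
  1-1 → 0
  0-1 → 1 (borrow)
  1-0-1 → 0
  0-1 → 1 (borrow)
  1-1-1 → 1 (borrow)
  1-0-1 → 0
  0-1 → 1 (borrow)
  0-1-1 → 0 (borrow)
  1-0-1 → 0
  1-0 → 1
  1-0 → 1
  0-0 → 0
  0-0 → 0
  1-0 → 1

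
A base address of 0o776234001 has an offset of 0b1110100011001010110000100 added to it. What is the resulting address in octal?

0o1162546605

0b1110100011001010110000100 = 0o164312604 in octal.
Add column by column in base 8, right to left:
  1+4 = 5
  0+0 = 0
  0+6 = 6
  4+2 = 6
  3+1 = 4
  2+3 = 5
  6+4 = 2 carry 1
  7+6+1 = 6 carry 1
  7+1+1 = 1 carry 1
  final carry 1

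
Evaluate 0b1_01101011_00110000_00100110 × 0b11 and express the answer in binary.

Multiply each base-2 digit by 3, carrying:
  0×3 = 0 → write 0
  1×3 = 3 → write 1 carry 1
  1×3+1 = 4 → write 0 carry 2
  0×3+2 = 2 → write 0 carry 1
  0×3+1 = 1 → write 1
  1×3 = 3 → write 1 carry 1
  0×3+1 = 1 → write 1
  0×3 = 0 → write 0
  0×3 = 0 → write 0
  0×3 = 0 → write 0
  0×3 = 0 → write 0
  0×3 = 0 → write 0
  1×3 = 3 → write 1 carry 1
  1×3+1 = 4 → write 0 carry 2
  0×3+2 = 2 → write 0 carry 1
  0×3+1 = 1 → write 1
  1×3 = 3 → write 1 carry 1
  1×3+1 = 4 → write 0 carry 2
  0×3+2 = 2 → write 0 carry 1
  1×3+1 = 4 → write 0 carry 2
  0×3+2 = 2 → write 0 carry 1
  1×3+1 = 4 → write 0 carry 2
  1×3+2 = 5 → write 1 carry 2
  0×3+2 = 2 → write 0 carry 1
  1×3+1 = 4 → write 0 carry 2
  remaining carry: 10

0b100010000011001000001110010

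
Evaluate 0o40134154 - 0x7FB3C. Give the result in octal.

0x7FB3C = 0o1775474 in octal.
Subtract column by column in base 8:
  4-4 → 0
  5-7 → 6 (borrow)
  1-4-1 → 4 (borrow)
  4-5-1 → 6 (borrow)
  3-7-1 → 3 (borrow)
  1-7-1 → 1 (borrow)
  0-1-1 → 6 (borrow)
  4-0-1 → 3

0o36136460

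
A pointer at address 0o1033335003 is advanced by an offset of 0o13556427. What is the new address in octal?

Add column by column in base 8, right to left:
  3+7 = 2 carry 1
  0+2+1 = 3
  0+4 = 4
  5+6 = 3 carry 1
  3+5+1 = 1 carry 1
  3+5+1 = 1 carry 1
  3+3+1 = 7
  3+1 = 4
  0+0 = 0
  1+0 = 1

0o1047113432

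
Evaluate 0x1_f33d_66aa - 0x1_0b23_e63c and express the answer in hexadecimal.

0xe819806e

Subtract column by column in base 16:
  a-c → e (borrow)
  a-3-1 → 6
  6-6 → 0
  6-e → 8 (borrow)
  d-3-1 → 9
  3-2 → 1
  3-b → 8 (borrow)
  f-0-1 → e
  1-1 → 0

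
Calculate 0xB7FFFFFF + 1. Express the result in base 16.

0xB8000000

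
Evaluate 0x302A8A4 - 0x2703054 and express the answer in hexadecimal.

Subtract column by column in base 16:
  4-4 → 0
  A-5 → 5
  8-0 → 8
  A-3 → 7
  2-0 → 2
  0-7 → 9 (borrow)
  3-2-1 → 0

0x927850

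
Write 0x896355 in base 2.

Expand each hex digit to 4 bits: 8=1000 9=1001 6=0110 3=0011 5=0101 5=0101.

0b100010010110001101010101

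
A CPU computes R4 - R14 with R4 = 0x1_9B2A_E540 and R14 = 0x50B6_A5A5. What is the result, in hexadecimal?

Subtract column by column in base 16:
  0-5 → B (borrow)
  4-A-1 → 9 (borrow)
  5-5-1 → F (borrow)
  E-A-1 → 3
  A-6 → 4
  2-B → 7 (borrow)
  B-0-1 → A
  9-5 → 4
  1-0 → 1

0x14A743F9B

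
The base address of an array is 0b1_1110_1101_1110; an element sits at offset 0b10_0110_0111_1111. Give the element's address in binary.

0b100010101011101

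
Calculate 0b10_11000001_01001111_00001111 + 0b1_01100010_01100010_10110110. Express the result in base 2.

0b100001000111011000111000101

Add column by column in base 2, right to left:
  1+0 = 1
  1+1 = 0 carry 1
  1+1+1 = 1 carry 1
  1+0+1 = 0 carry 1
  0+1+1 = 0 carry 1
  0+1+1 = 0 carry 1
  0+0+1 = 1
  0+1 = 1
  1+0 = 1
  1+1 = 0 carry 1
  1+0+1 = 0 carry 1
  1+0+1 = 0 carry 1
  0+0+1 = 1
  0+1 = 1
  1+1 = 0 carry 1
  0+0+1 = 1
  1+0 = 1
  0+1 = 1
  0+0 = 0
  0+0 = 0
  0+0 = 0
  0+1 = 1
  1+1 = 0 carry 1
  1+0+1 = 0 carry 1
  0+1+1 = 0 carry 1
  1+0+1 = 0 carry 1
  final carry 1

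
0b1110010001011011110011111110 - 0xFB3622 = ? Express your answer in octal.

0b1110010001011011110011111110 = 0o1621336376 in octal.
0xFB3622 = 0o76633042 in octal.
Subtract column by column in base 8:
  6-2 → 4
  7-4 → 3
  3-0 → 3
  6-3 → 3
  3-3 → 0
  3-6 → 5 (borrow)
  1-6-1 → 2 (borrow)
  2-7-1 → 2 (borrow)
  6-0-1 → 5
  1-0 → 1

0o1522503334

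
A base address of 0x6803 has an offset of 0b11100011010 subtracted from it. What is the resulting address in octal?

0o60351

0x6803 = 0o64003 in octal.
0b11100011010 = 0o3432 in octal.
Subtract column by column in base 8:
  3-2 → 1
  0-3 → 5 (borrow)
  0-4-1 → 3 (borrow)
  4-3-1 → 0
  6-0 → 6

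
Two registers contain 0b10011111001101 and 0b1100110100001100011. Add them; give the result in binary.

Add column by column in base 2, right to left:
  1+1 = 0 carry 1
  0+1+1 = 0 carry 1
  1+0+1 = 0 carry 1
  1+0+1 = 0 carry 1
  0+0+1 = 1
  0+1 = 1
  1+1 = 0 carry 1
  1+0+1 = 0 carry 1
  1+0+1 = 0 carry 1
  1+0+1 = 0 carry 1
  1+0+1 = 0 carry 1
  0+1+1 = 0 carry 1
  0+0+1 = 1
  1+1 = 0 carry 1
  0+1+1 = 0 carry 1
  0+0+1 = 1
  0+0 = 0
  0+1 = 1
  0+1 = 1

0b1101001000000110000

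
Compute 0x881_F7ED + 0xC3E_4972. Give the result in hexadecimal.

0x14C0415F

Add column by column in base 16, right to left:
  D+2 = F
  E+7 = 5 carry 1
  7+9+1 = 1 carry 1
  F+4+1 = 4 carry 1
  1+E+1 = 0 carry 1
  8+3+1 = C
  8+C = 4 carry 1
  final carry 1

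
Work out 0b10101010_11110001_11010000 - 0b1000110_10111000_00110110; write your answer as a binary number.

Subtract column by column in base 2:
  0-0 → 0
  0-1 → 1 (borrow)
  0-1-1 → 0 (borrow)
  0-0-1 → 1 (borrow)
  1-1-1 → 1 (borrow)
  0-1-1 → 0 (borrow)
  1-0-1 → 0
  1-0 → 1
  1-0 → 1
  0-0 → 0
  0-0 → 0
  0-1 → 1 (borrow)
  1-1-1 → 1 (borrow)
  1-1-1 → 1 (borrow)
  1-0-1 → 0
  1-1 → 0
  0-0 → 0
  1-1 → 0
  0-1 → 1 (borrow)
  1-0-1 → 0
  0-0 → 0
  1-0 → 1
  0-1 → 1 (borrow)
  1-0-1 → 0

0b11001000011100110011010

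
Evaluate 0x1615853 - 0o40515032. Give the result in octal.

0o67537071

0x1615853 = 0o130254123 in octal.
Subtract column by column in base 8:
  3-2 → 1
  2-3 → 7 (borrow)
  1-0-1 → 0
  4-5 → 7 (borrow)
  5-1-1 → 3
  2-5 → 5 (borrow)
  0-0-1 → 7 (borrow)
  3-4-1 → 6 (borrow)
  1-0-1 → 0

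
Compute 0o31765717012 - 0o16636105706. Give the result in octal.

0o13127611104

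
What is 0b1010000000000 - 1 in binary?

0b1001111111111

The trailing 10 digits are 0, so subtracting 1 borrows through: they become 1 and the next digit up decrements.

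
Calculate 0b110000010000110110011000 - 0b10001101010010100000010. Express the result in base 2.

Subtract column by column in base 2:
  0-0 → 0
  0-1 → 1 (borrow)
  0-0-1 → 1 (borrow)
  1-0-1 → 0
  1-0 → 1
  0-0 → 0
  0-0 → 0
  1-0 → 1
  1-1 → 0
  0-0 → 0
  1-1 → 0
  1-0 → 1
  0-0 → 0
  0-1 → 1 (borrow)
  0-0-1 → 1 (borrow)
  0-1-1 → 0 (borrow)
  1-0-1 → 0
  0-1 → 1 (borrow)
  0-1-1 → 0 (borrow)
  0-0-1 → 1 (borrow)
  0-0-1 → 1 (borrow)
  0-0-1 → 1 (borrow)
  1-1-1 → 1 (borrow)
  1-0-1 → 0

0b11110100110100010010110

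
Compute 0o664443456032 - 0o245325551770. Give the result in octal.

0o417115704042

Subtract column by column in base 8:
  2-0 → 2
  3-7 → 4 (borrow)
  0-7-1 → 0 (borrow)
  6-1-1 → 4
  5-5 → 0
  4-5 → 7 (borrow)
  3-5-1 → 5 (borrow)
  4-2-1 → 1
  4-3 → 1
  4-5 → 7 (borrow)
  6-4-1 → 1
  6-2 → 4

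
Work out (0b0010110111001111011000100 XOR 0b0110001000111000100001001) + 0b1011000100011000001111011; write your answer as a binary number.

First 0b0010110111001111011000100 XOR 0b0110001000111000100001001 = 0b0100111111110111111001101.
Add column by column in base 2, right to left:
  1+1 = 0 carry 1
  0+1+1 = 0 carry 1
  1+0+1 = 0 carry 1
  1+1+1 = 1 carry 1
  0+1+1 = 0 carry 1
  0+1+1 = 0 carry 1
  1+1+1 = 1 carry 1
  1+0+1 = 0 carry 1
  1+0+1 = 0 carry 1
  1+0+1 = 0 carry 1
  1+0+1 = 0 carry 1
  1+0+1 = 0 carry 1
  0+1+1 = 0 carry 1
  1+1+1 = 1 carry 1
  1+0+1 = 0 carry 1
  1+0+1 = 0 carry 1
  1+0+1 = 0 carry 1
  1+1+1 = 1 carry 1
  1+0+1 = 0 carry 1
  1+0+1 = 0 carry 1
  1+0+1 = 0 carry 1
  0+1+1 = 0 carry 1
  0+1+1 = 0 carry 1
  1+0+1 = 0 carry 1
  0+1+1 = 0 carry 1
  final carry 1

0b10000000100010000001001000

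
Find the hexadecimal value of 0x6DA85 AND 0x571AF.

AND each hex digit independently (no carries):
  6&5=4, D&7=5, A&1=0, 8&A=8, 5&F=5

0x45085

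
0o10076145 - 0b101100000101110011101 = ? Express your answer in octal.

0o2470310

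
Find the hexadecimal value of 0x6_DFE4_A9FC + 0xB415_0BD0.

Add column by column in base 16, right to left:
  C+0 = C
  F+D = C carry 1
  9+B+1 = 5 carry 1
  A+0+1 = B
  4+5 = 9
  E+1 = F
  F+4 = 3 carry 1
  D+B+1 = 9 carry 1
  6+0+1 = 7

0x793F9B5CC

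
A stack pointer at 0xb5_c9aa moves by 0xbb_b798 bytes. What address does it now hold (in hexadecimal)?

Add column by column in base 16, right to left:
  a+8 = 2 carry 1
  a+9+1 = 4 carry 1
  9+7+1 = 1 carry 1
  c+b+1 = 8 carry 1
  5+b+1 = 1 carry 1
  b+b+1 = 7 carry 1
  final carry 1

0x1718142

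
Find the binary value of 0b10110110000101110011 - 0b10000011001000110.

Subtract column by column in base 2:
  1-0 → 1
  1-1 → 0
  0-1 → 1 (borrow)
  0-0-1 → 1 (borrow)
  1-0-1 → 0
  1-0 → 1
  1-1 → 0
  0-0 → 0
  1-0 → 1
  0-1 → 1 (borrow)
  0-1-1 → 0 (borrow)
  0-0-1 → 1 (borrow)
  0-0-1 → 1 (borrow)
  1-0-1 → 0
  1-0 → 1
  0-0 → 0
  1-1 → 0
  1-0 → 1
  0-0 → 0
  1-0 → 1

0b10100101101100101101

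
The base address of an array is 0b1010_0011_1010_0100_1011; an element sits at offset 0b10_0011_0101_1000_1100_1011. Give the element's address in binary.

Add column by column in base 2, right to left:
  1+1 = 0 carry 1
  1+1+1 = 1 carry 1
  0+0+1 = 1
  1+1 = 0 carry 1
  0+0+1 = 1
  0+0 = 0
  1+1 = 0 carry 1
  0+1+1 = 0 carry 1
  0+0+1 = 1
  1+0 = 1
  0+0 = 0
  1+1 = 0 carry 1
  1+1+1 = 1 carry 1
  1+0+1 = 0 carry 1
  0+1+1 = 0 carry 1
  0+0+1 = 1
  0+1 = 1
  1+1 = 0 carry 1
  0+0+1 = 1
  1+0 = 1
  0+0 = 0
  0+1 = 1

0b1011011001001100010110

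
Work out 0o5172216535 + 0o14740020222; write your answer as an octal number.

Add column by column in base 8, right to left:
  5+2 = 7
  3+2 = 5
  5+2 = 7
  6+0 = 6
  1+2 = 3
  2+0 = 2
  2+0 = 2
  7+4 = 3 carry 1
  1+7+1 = 1 carry 1
  5+4+1 = 2 carry 1
  0+1+1 = 2

0o22132236757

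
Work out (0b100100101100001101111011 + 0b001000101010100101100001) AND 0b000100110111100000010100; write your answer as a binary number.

0b100010110100000010100

Add column by column in base 2, right to left:
  1+1 = 0 carry 1
  1+0+1 = 0 carry 1
  0+0+1 = 1
  1+0 = 1
  1+0 = 1
  1+1 = 0 carry 1
  1+1+1 = 1 carry 1
  0+0+1 = 1
  1+1 = 0 carry 1
  1+0+1 = 0 carry 1
  0+0+1 = 1
  0+1 = 1
  0+0 = 0
  0+1 = 1
  1+0 = 1
  1+1 = 0 carry 1
  0+0+1 = 1
  1+1 = 0 carry 1
  0+0+1 = 1
  0+0 = 0
  1+0 = 1
  0+1 = 1
  0+0 = 0
  1+0 = 1
Sum = 0b101101010110110011011100; now AND with 0b000100110111100000010100:
  101101010110110011011100
& 000100110111100000010100
= 000100010110100000010100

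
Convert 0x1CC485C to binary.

0b1110011000100100001011100

Expand each hex digit to 4 bits: 1=0001 C=1100 C=1100 4=0100 8=1000 5=0101 C=1100.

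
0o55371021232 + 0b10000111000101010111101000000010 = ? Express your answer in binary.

0b111110010111110011001110010011100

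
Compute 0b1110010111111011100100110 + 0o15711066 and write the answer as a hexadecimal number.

0b1110010111111011100100110 = 0x1CBF726 in hexadecimal.
0o15711066 = 0x379236 in hexadecimal.
Add column by column in base 16, right to left:
  6+6 = C
  2+3 = 5
  7+2 = 9
  F+9 = 8 carry 1
  B+7+1 = 3 carry 1
  C+3+1 = 0 carry 1
  1+0+1 = 2

0x203895C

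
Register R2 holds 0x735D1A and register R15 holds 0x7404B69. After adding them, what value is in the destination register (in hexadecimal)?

0x7B3A883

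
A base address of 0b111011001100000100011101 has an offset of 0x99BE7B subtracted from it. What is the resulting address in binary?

0x99BE7B = 0b100110011011111001111011 in binary.
Subtract column by column in base 2:
  1-1 → 0
  0-1 → 1 (borrow)
  1-0-1 → 0
  1-1 → 0
  1-1 → 0
  0-1 → 1 (borrow)
  0-1-1 → 0 (borrow)
  0-0-1 → 1 (borrow)
  1-0-1 → 0
  0-1 → 1 (borrow)
  0-1-1 → 0 (borrow)
  0-1-1 → 0 (borrow)
  0-1-1 → 0 (borrow)
  0-1-1 → 0 (borrow)
  1-0-1 → 0
  1-1 → 0
  0-1 → 1 (borrow)
  0-0-1 → 1 (borrow)
  1-0-1 → 0
  1-1 → 0
  0-1 → 1 (borrow)
  1-0-1 → 0
  1-0 → 1
  1-1 → 0

0b10100110000001010100010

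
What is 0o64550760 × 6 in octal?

0o474165640

Multiply each base-8 digit by 6, carrying:
  0×6 = 0 → write 0
  6×6 = 36 → write 4 carry 4
  7×6+4 = 46 → write 6 carry 5
  0×6+5 = 5 → write 5
  5×6 = 30 → write 6 carry 3
  5×6+3 = 33 → write 1 carry 4
  4×6+4 = 28 → write 4 carry 3
  6×6+3 = 39 → write 7 carry 4
  remaining carry: 4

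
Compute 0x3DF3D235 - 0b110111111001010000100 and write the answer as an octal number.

0x3DF3D235 = 0o7574751065 in octal.
0b110111111001010000100 = 0o6771204 in octal.
Subtract column by column in base 8:
  5-4 → 1
  6-0 → 6
  0-2 → 6 (borrow)
  1-1-1 → 7 (borrow)
  5-7-1 → 5 (borrow)
  7-7-1 → 7 (borrow)
  4-6-1 → 5 (borrow)
  7-0-1 → 6
  5-0 → 5
  7-0 → 7

0o7565757661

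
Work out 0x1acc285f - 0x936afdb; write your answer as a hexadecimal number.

Subtract column by column in base 16:
  f-b → 4
  5-d → 8 (borrow)
  8-f-1 → 8 (borrow)
  2-a-1 → 7 (borrow)
  c-6-1 → 5
  c-3 → 9
  a-9 → 1
  1-0 → 1

0x11957884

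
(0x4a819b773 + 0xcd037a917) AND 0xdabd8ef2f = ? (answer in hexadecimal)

0x12850600a

Add column by column in base 16, right to left:
  3+7 = a
  7+1 = 8
  7+9 = 0 carry 1
  b+a+1 = 6 carry 1
  9+7+1 = 1 carry 1
  1+3+1 = 5
  8+0 = 8
  a+d = 7 carry 1
  4+c+1 = 1 carry 1
  final carry 1
Sum = 0x117851608a; now AND with 0xdabd8ef2f:
  1&0=0, 1&d=1, 7&a=2, 8&b=8, 5&d=5, 1&8=0, 6&e=6, 0&f=0, 8&2=0, a&f=a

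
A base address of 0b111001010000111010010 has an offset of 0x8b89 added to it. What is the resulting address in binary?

0b111010010110101011011

0x8b89 = 0b1000101110001001 in binary.
Add column by column in base 2, right to left:
  0+1 = 1
  1+0 = 1
  0+0 = 0
  0+1 = 1
  1+0 = 1
  0+0 = 0
  1+0 = 1
  1+1 = 0 carry 1
  1+1+1 = 1 carry 1
  0+1+1 = 0 carry 1
  0+0+1 = 1
  0+1 = 1
  0+0 = 0
  1+0 = 1
  0+0 = 0
  1+1 = 0 carry 1
  0+0+1 = 1
  0+0 = 0
  1+0 = 1
  1+0 = 1
  1+0 = 1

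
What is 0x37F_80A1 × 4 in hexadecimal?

Multiply each base-16 digit by 4, carrying:
  1×4 = 4 → write 4
  A×4 = 40 → write 8 carry 2
  0×4+2 = 2 → write 2
  8×4 = 32 → write 0 carry 2
  F×4+2 = 62 → write E carry 3
  7×4+3 = 31 → write F carry 1
  3×4+1 = 13 → write D

0xDFE0284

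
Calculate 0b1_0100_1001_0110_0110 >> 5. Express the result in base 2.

Right shift by 5: drop the 5 least-significant bits.

0b101001001011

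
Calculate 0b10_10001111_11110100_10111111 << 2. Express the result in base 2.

0b1010001111111101001011111100

Left shift by 2: append 2 zero bits.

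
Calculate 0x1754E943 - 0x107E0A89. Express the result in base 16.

Subtract column by column in base 16:
  3-9 → A (borrow)
  4-8-1 → B (borrow)
  9-A-1 → E (borrow)
  E-0-1 → D
  4-E → 6 (borrow)
  5-7-1 → D (borrow)
  7-0-1 → 6
  1-1 → 0

0x6D6DEBA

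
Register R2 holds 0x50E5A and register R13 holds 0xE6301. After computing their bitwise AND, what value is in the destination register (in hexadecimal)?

0x40200

AND each hex digit independently (no carries):
  5&E=4, 0&6=0, E&3=2, 5&0=0, A&1=0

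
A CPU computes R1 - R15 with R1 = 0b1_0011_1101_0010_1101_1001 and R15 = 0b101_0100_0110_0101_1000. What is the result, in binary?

0b11101000110010000001

Subtract column by column in base 2:
  1-0 → 1
  0-0 → 0
  0-0 → 0
  1-1 → 0
  1-1 → 0
  0-0 → 0
  1-1 → 0
  1-0 → 1
  0-0 → 0
  1-1 → 0
  0-1 → 1 (borrow)
  0-0-1 → 1 (borrow)
  1-0-1 → 0
  0-0 → 0
  1-1 → 0
  1-0 → 1
  1-1 → 0
  1-0 → 1
  0-1 → 1 (borrow)
  0-0-1 → 1 (borrow)
  1-0-1 → 0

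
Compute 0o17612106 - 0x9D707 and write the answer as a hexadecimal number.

0x353D3F

0o17612106 = 0x3F1446 in hexadecimal.
Subtract column by column in base 16:
  6-7 → F (borrow)
  4-0-1 → 3
  4-7 → D (borrow)
  1-D-1 → 3 (borrow)
  F-9-1 → 5
  3-0 → 3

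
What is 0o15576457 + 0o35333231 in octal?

0o53131710

Add column by column in base 8, right to left:
  7+1 = 0 carry 1
  5+3+1 = 1 carry 1
  4+2+1 = 7
  6+3 = 1 carry 1
  7+3+1 = 3 carry 1
  5+3+1 = 1 carry 1
  5+5+1 = 3 carry 1
  1+3+1 = 5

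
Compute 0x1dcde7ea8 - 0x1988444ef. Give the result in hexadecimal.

Subtract column by column in base 16:
  8-f → 9 (borrow)
  a-e-1 → b (borrow)
  e-4-1 → 9
  7-4 → 3
  e-4 → a
  d-8 → 5
  c-8 → 4
  d-9 → 4
  1-1 → 0

0x445a39b9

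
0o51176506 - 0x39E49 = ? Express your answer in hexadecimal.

0xA15EFD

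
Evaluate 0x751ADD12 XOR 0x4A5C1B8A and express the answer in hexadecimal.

XOR each hex digit independently (no carries):
  7^4=3, 5^A=F, 1^5=4, A^C=6, D^1=C, D^B=6, 1^8=9, 2^A=8

0x3F46C698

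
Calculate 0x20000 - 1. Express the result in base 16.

The trailing 4 digits are 0, so subtracting 1 borrows through: they become F and the next digit up decrements.

0x1FFFF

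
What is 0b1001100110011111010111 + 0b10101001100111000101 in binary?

0b1100010000000110011100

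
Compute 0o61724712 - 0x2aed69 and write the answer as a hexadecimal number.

0x9cbc61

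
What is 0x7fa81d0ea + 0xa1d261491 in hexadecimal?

0x1217a7e57b

Add column by column in base 16, right to left:
  a+1 = b
  e+9 = 7 carry 1
  0+4+1 = 5
  d+1 = e
  1+6 = 7
  8+2 = a
  a+d = 7 carry 1
  f+1+1 = 1 carry 1
  7+a+1 = 2 carry 1
  final carry 1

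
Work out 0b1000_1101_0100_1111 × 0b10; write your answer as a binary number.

Multiply each base-2 digit by 2, carrying:
  1×2 = 2 → write 0 carry 1
  1×2+1 = 3 → write 1 carry 1
  1×2+1 = 3 → write 1 carry 1
  1×2+1 = 3 → write 1 carry 1
  0×2+1 = 1 → write 1
  0×2 = 0 → write 0
  1×2 = 2 → write 0 carry 1
  0×2+1 = 1 → write 1
  1×2 = 2 → write 0 carry 1
  0×2+1 = 1 → write 1
  1×2 = 2 → write 0 carry 1
  1×2+1 = 3 → write 1 carry 1
  0×2+1 = 1 → write 1
  0×2 = 0 → write 0
  0×2 = 0 → write 0
  1×2 = 2 → write 0 carry 1
  remaining carry: 1

0b10001101010011110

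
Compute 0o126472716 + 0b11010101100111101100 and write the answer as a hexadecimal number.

0x167cfba

0o126472716 = 0x15a75ce in hexadecimal.
0b11010101100111101100 = 0xd59ec in hexadecimal.
Add column by column in base 16, right to left:
  e+c = a carry 1
  c+e+1 = b carry 1
  5+9+1 = f
  7+5 = c
  a+d = 7 carry 1
  5+0+1 = 6
  1+0 = 1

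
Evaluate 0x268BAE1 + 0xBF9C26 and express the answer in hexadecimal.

Add column by column in base 16, right to left:
  1+6 = 7
  E+2 = 0 carry 1
  A+C+1 = 7 carry 1
  B+9+1 = 5 carry 1
  8+F+1 = 8 carry 1
  6+B+1 = 2 carry 1
  2+0+1 = 3

0x3285707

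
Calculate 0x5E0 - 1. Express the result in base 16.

0x5DF

The trailing 1 digit is 0, so subtracting 1 borrows through: they become F and the next digit up decrements.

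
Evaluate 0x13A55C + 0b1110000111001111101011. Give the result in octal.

0x13A55C = 0o4722534 in octal.
0b1110000111001111101011 = 0o16071753 in octal.
Add column by column in base 8, right to left:
  4+3 = 7
  3+5 = 0 carry 1
  5+7+1 = 5 carry 1
  2+1+1 = 4
  2+7 = 1 carry 1
  7+0+1 = 0 carry 1
  4+6+1 = 3 carry 1
  0+1+1 = 2

0o23014507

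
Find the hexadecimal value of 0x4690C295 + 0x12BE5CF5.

Add column by column in base 16, right to left:
  5+5 = A
  9+F = 8 carry 1
  2+C+1 = F
  C+5 = 1 carry 1
  0+E+1 = F
  9+B = 4 carry 1
  6+2+1 = 9
  4+1 = 5

0x594F1F8A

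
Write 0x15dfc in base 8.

0o256774

Expand each hex digit to 4 bits: 1=0001 5=0101 d=1101 f=1111 c=1100.
Group the bits in threes: 010 101 110 111 111 100 → 256774.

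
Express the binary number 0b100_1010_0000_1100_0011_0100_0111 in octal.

Group the bits in threes: 100 101 000 001 100 001 101 000 111 → 450141507.

0o450141507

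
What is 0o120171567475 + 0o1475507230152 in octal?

Add column by column in base 8, right to left:
  5+2 = 7
  7+5 = 4 carry 1
  4+1+1 = 6
  7+0 = 7
  6+3 = 1 carry 1
  5+2+1 = 0 carry 1
  1+7+1 = 1 carry 1
  7+0+1 = 0 carry 1
  1+5+1 = 7
  0+5 = 5
  2+7 = 1 carry 1
  1+4+1 = 6
  0+1 = 1

0o1615701017647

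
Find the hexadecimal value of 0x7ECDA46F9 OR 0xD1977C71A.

0xFFDFFC7FB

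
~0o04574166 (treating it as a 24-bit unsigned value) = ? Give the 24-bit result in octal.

0o73203611

Each oct digit d becomes 7−d:
  0→7, 4→3, 5→2, 7→0, 4→3, 1→6, 6→1, 6→1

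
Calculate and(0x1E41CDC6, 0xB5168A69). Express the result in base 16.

AND each hex digit independently (no carries):
  1&B=1, E&5=4, 4&1=0, 1&6=0, C&8=8, D&A=8, C&6=4, 6&9=0

0x14008840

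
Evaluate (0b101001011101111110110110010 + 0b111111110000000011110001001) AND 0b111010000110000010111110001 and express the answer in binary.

Add column by column in base 2, right to left:
  0+1 = 1
  1+0 = 1
  0+0 = 0
  0+1 = 1
  1+0 = 1
  1+0 = 1
  0+0 = 0
  1+1 = 0 carry 1
  1+1+1 = 1 carry 1
  0+1+1 = 0 carry 1
  1+1+1 = 1 carry 1
  1+0+1 = 0 carry 1
  1+0+1 = 0 carry 1
  1+0+1 = 0 carry 1
  1+0+1 = 0 carry 1
  1+0+1 = 0 carry 1
  0+0+1 = 1
  1+0 = 1
  1+0 = 1
  1+1 = 0 carry 1
  0+1+1 = 0 carry 1
  1+1+1 = 1 carry 1
  0+1+1 = 0 carry 1
  0+1+1 = 0 carry 1
  1+1+1 = 1 carry 1
  0+1+1 = 0 carry 1
  1+1+1 = 1 carry 1
  final carry 1
Sum = 0b1101001001110000010100111011; now AND with 0b111010000110000010111110001:
  1101001001110000010100111011
& 0111010000110000010111110001
= 0101000000110000010100110001

0b101000000110000010100110001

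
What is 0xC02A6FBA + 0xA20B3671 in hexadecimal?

0x16235A62B

Add column by column in base 16, right to left:
  A+1 = B
  B+7 = 2 carry 1
  F+6+1 = 6 carry 1
  6+3+1 = A
  A+B = 5 carry 1
  2+0+1 = 3
  0+2 = 2
  C+A = 6 carry 1
  final carry 1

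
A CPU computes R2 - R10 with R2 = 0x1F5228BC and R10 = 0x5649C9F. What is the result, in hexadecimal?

Subtract column by column in base 16:
  C-F → D (borrow)
  B-9-1 → 1
  8-C → C (borrow)
  2-9-1 → 8 (borrow)
  2-4-1 → D (borrow)
  5-6-1 → E (borrow)
  F-5-1 → 9
  1-0 → 1

0x19ED8C1D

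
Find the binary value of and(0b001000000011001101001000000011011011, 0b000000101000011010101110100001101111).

AND bit by bit (1 only where both bits are 1):
  001000000011001101001000000011011011
& 000000101000011010101110100001101111
= 000000000000001000001000000001001011

0b000000000000001000001000000001001011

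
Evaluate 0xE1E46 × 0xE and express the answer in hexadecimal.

0xC5A7D4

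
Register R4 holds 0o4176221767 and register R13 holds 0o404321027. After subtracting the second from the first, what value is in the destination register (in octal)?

Subtract column by column in base 8:
  7-7 → 0
  6-2 → 4
  7-0 → 7
  1-1 → 0
  2-2 → 0
  2-3 → 7 (borrow)
  6-4-1 → 1
  7-0 → 7
  1-4 → 5 (borrow)
  4-0-1 → 3

0o3571700740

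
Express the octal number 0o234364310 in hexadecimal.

0x271e8c8

Each octal digit is 3 bits: 2=010 3=011 4=100 3=011 6=110 4=100 3=011 1=001 0=000.
Group the bits into nibbles: 0010 0111 0001 1110 1000 1100 1000 → 271e8c8.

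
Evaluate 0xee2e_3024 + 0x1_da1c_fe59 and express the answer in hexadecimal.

Add column by column in base 16, right to left:
  4+9 = d
  2+5 = 7
  0+e = e
  3+f = 2 carry 1
  e+c+1 = b carry 1
  2+1+1 = 4
  e+a = 8 carry 1
  e+d+1 = c carry 1
  0+1+1 = 2

0x2c84b2e7d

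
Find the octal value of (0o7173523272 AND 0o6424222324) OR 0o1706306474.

0o7726326674

0o7173523272 AND 0o6424222324 = 0o6020022220.
Then OR with 0o1706306474.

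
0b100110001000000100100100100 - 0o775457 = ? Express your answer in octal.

0b100110001000000100100100100 = 0o461004444 in octal.
Subtract column by column in base 8:
  4-7 → 5 (borrow)
  4-5-1 → 6 (borrow)
  4-4-1 → 7 (borrow)
  4-5-1 → 6 (borrow)
  0-7-1 → 0 (borrow)
  0-7-1 → 0 (borrow)
  1-0-1 → 0
  6-0 → 6
  4-0 → 4

0o460006765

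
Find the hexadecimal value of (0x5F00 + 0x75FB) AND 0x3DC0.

0x14C0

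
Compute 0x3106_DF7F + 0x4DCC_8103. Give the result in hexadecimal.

0x7ED36082

Add column by column in base 16, right to left:
  F+3 = 2 carry 1
  7+0+1 = 8
  F+1 = 0 carry 1
  D+8+1 = 6 carry 1
  6+C+1 = 3 carry 1
  0+C+1 = D
  1+D = E
  3+4 = 7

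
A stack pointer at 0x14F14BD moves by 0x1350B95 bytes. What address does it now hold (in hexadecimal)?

0x2842052

Add column by column in base 16, right to left:
  D+5 = 2 carry 1
  B+9+1 = 5 carry 1
  4+B+1 = 0 carry 1
  1+0+1 = 2
  F+5 = 4 carry 1
  4+3+1 = 8
  1+1 = 2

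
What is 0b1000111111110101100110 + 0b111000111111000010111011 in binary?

Add column by column in base 2, right to left:
  0+1 = 1
  1+1 = 0 carry 1
  1+0+1 = 0 carry 1
  0+1+1 = 0 carry 1
  0+1+1 = 0 carry 1
  1+1+1 = 1 carry 1
  1+0+1 = 0 carry 1
  0+1+1 = 0 carry 1
  1+0+1 = 0 carry 1
  0+0+1 = 1
  1+0 = 1
  1+0 = 1
  1+1 = 0 carry 1
  1+1+1 = 1 carry 1
  1+1+1 = 1 carry 1
  1+1+1 = 1 carry 1
  1+1+1 = 1 carry 1
  1+1+1 = 1 carry 1
  0+0+1 = 1
  0+0 = 0
  0+0 = 0
  1+1 = 0 carry 1
  0+1+1 = 0 carry 1
  0+1+1 = 0 carry 1
  final carry 1

0b1000001111110111000100001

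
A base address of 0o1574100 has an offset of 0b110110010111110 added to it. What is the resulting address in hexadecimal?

0o1574100 = 0x6f840 in hexadecimal.
0b110110010111110 = 0x6cbe in hexadecimal.
Add column by column in base 16, right to left:
  0+e = e
  4+b = f
  8+c = 4 carry 1
  f+6+1 = 6 carry 1
  6+0+1 = 7

0x764fe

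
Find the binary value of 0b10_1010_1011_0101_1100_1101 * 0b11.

0b100000000010000101100111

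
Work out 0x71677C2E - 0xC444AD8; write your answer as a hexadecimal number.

Subtract column by column in base 16:
  E-8 → 6
  2-D → 5 (borrow)
  C-A-1 → 1
  7-4 → 3
  7-4 → 3
  6-4 → 2
  1-C → 5 (borrow)
  7-0-1 → 6

0x65233156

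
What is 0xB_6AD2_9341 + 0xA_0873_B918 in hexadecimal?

Add column by column in base 16, right to left:
  1+8 = 9
  4+1 = 5
  3+9 = C
  9+B = 4 carry 1
  2+3+1 = 6
  D+7 = 4 carry 1
  A+8+1 = 3 carry 1
  6+0+1 = 7
  B+A = 5 carry 1
  final carry 1

0x1573464C59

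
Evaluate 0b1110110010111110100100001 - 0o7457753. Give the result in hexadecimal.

0b1110110010111110100100001 = 0x1d97d21 in hexadecimal.
0o7457753 = 0x1e5feb in hexadecimal.
Subtract column by column in base 16:
  1-b → 6 (borrow)
  2-e-1 → 3 (borrow)
  d-f-1 → d (borrow)
  7-5-1 → 1
  9-e → b (borrow)
  d-1-1 → b
  1-0 → 1

0x1bb1d36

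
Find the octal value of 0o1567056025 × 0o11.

0o17457636275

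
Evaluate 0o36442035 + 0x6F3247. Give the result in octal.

0x6F3247 = 0o33631107 in octal.
Add column by column in base 8, right to left:
  5+7 = 4 carry 1
  3+0+1 = 4
  0+1 = 1
  2+1 = 3
  4+3 = 7
  4+6 = 2 carry 1
  6+3+1 = 2 carry 1
  3+3+1 = 7

0o72273144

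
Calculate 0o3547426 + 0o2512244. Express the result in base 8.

Add column by column in base 8, right to left:
  6+4 = 2 carry 1
  2+4+1 = 7
  4+2 = 6
  7+2 = 1 carry 1
  4+1+1 = 6
  5+5 = 2 carry 1
  3+2+1 = 6

0o6261672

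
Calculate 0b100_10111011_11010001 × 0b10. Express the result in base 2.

Multiply each base-2 digit by 2, carrying:
  1×2 = 2 → write 0 carry 1
  0×2+1 = 1 → write 1
  0×2 = 0 → write 0
  0×2 = 0 → write 0
  1×2 = 2 → write 0 carry 1
  0×2+1 = 1 → write 1
  1×2 = 2 → write 0 carry 1
  1×2+1 = 3 → write 1 carry 1
  1×2+1 = 3 → write 1 carry 1
  1×2+1 = 3 → write 1 carry 1
  0×2+1 = 1 → write 1
  1×2 = 2 → write 0 carry 1
  1×2+1 = 3 → write 1 carry 1
  1×2+1 = 3 → write 1 carry 1
  0×2+1 = 1 → write 1
  1×2 = 2 → write 0 carry 1
  0×2+1 = 1 → write 1
  0×2 = 0 → write 0
  1×2 = 2 → write 0 carry 1
  remaining carry: 1

0b10010111011110100010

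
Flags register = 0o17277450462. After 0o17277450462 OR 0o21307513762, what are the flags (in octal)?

0o37377553762

OR each oct digit independently (no carries):
  1|2=3, 7|1=7, 2|3=3, 7|0=7, 7|7=7, 4|5=5, 5|1=5, 0|3=3, 4|7=7, 6|6=6, 2|2=2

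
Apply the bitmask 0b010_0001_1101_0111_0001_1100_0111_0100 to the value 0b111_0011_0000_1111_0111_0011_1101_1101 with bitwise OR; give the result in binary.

0b1110011110111110111111111111101

OR bit by bit (1 where either bit is 1):
  1110011000011110111001111011101
| 0100001110101110001110001110100
= 1110011110111110111111111111101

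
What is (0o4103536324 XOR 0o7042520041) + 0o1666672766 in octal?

0o5027711353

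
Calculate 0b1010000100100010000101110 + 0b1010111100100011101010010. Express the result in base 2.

0b10101000001000101110000000

Add column by column in base 2, right to left:
  0+0 = 0
  1+1 = 0 carry 1
  1+0+1 = 0 carry 1
  1+0+1 = 0 carry 1
  0+1+1 = 0 carry 1
  1+0+1 = 0 carry 1
  0+1+1 = 0 carry 1
  0+0+1 = 1
  0+1 = 1
  0+1 = 1
  1+1 = 0 carry 1
  0+0+1 = 1
  0+0 = 0
  0+0 = 0
  1+1 = 0 carry 1
  0+0+1 = 1
  0+0 = 0
  1+1 = 0 carry 1
  0+1+1 = 0 carry 1
  0+1+1 = 0 carry 1
  0+1+1 = 0 carry 1
  0+0+1 = 1
  1+1 = 0 carry 1
  0+0+1 = 1
  1+1 = 0 carry 1
  final carry 1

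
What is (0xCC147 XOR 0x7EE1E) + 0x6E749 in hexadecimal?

0x1216A2

First 0xCC147 XOR 0x7EE1E = 0xB2F59.
Add column by column in base 16, right to left:
  9+9 = 2 carry 1
  5+4+1 = A
  F+7 = 6 carry 1
  2+E+1 = 1 carry 1
  B+6+1 = 2 carry 1
  final carry 1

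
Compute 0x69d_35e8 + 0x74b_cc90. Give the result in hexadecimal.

Add column by column in base 16, right to left:
  8+0 = 8
  e+9 = 7 carry 1
  5+c+1 = 2 carry 1
  3+c+1 = 0 carry 1
  d+b+1 = 9 carry 1
  9+4+1 = e
  6+7 = d

0xde90278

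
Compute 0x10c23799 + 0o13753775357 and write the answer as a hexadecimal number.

0o13753775357 = 0x5faffaef in hexadecimal.
Add column by column in base 16, right to left:
  9+f = 8 carry 1
  9+e+1 = 8 carry 1
  7+a+1 = 2 carry 1
  3+f+1 = 3 carry 1
  2+f+1 = 2 carry 1
  c+a+1 = 7 carry 1
  0+f+1 = 0 carry 1
  1+5+1 = 7

0x70723288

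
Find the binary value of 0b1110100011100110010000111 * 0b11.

Multiply each base-2 digit by 3, carrying:
  1×3 = 3 → write 1 carry 1
  1×3+1 = 4 → write 0 carry 2
  1×3+2 = 5 → write 1 carry 2
  0×3+2 = 2 → write 0 carry 1
  0×3+1 = 1 → write 1
  0×3 = 0 → write 0
  0×3 = 0 → write 0
  1×3 = 3 → write 1 carry 1
  0×3+1 = 1 → write 1
  0×3 = 0 → write 0
  1×3 = 3 → write 1 carry 1
  1×3+1 = 4 → write 0 carry 2
  0×3+2 = 2 → write 0 carry 1
  0×3+1 = 1 → write 1
  1×3 = 3 → write 1 carry 1
  1×3+1 = 4 → write 0 carry 2
  1×3+2 = 5 → write 1 carry 2
  0×3+2 = 2 → write 0 carry 1
  0×3+1 = 1 → write 1
  0×3 = 0 → write 0
  1×3 = 3 → write 1 carry 1
  0×3+1 = 1 → write 1
  1×3 = 3 → write 1 carry 1
  1×3+1 = 4 → write 0 carry 2
  1×3+2 = 5 → write 1 carry 2
  remaining carry: 10

0b101011101010110010110010101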